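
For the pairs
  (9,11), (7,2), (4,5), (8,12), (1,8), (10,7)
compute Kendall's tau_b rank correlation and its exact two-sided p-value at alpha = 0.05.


Step 1: Enumerate the 15 unordered pairs (i,j) with i<j and classify each by sign(x_j-x_i) * sign(y_j-y_i).
  (1,2):dx=-2,dy=-9->C; (1,3):dx=-5,dy=-6->C; (1,4):dx=-1,dy=+1->D; (1,5):dx=-8,dy=-3->C
  (1,6):dx=+1,dy=-4->D; (2,3):dx=-3,dy=+3->D; (2,4):dx=+1,dy=+10->C; (2,5):dx=-6,dy=+6->D
  (2,6):dx=+3,dy=+5->C; (3,4):dx=+4,dy=+7->C; (3,5):dx=-3,dy=+3->D; (3,6):dx=+6,dy=+2->C
  (4,5):dx=-7,dy=-4->C; (4,6):dx=+2,dy=-5->D; (5,6):dx=+9,dy=-1->D
Step 2: C = 8, D = 7, total pairs = 15.
Step 3: tau = (C - D)/(n(n-1)/2) = (8 - 7)/15 = 0.066667.
Step 4: Exact two-sided p-value (enumerate n! = 720 permutations of y under H0): p = 1.000000.
Step 5: alpha = 0.05. fail to reject H0.

tau_b = 0.0667 (C=8, D=7), p = 1.000000, fail to reject H0.


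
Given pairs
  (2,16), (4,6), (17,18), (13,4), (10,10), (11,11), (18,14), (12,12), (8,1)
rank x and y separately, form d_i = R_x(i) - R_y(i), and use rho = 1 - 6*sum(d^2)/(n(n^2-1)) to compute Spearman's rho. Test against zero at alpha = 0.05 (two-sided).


Step 1: Rank x and y separately (midranks; no ties here).
rank(x): 2->1, 4->2, 17->8, 13->7, 10->4, 11->5, 18->9, 12->6, 8->3
rank(y): 16->8, 6->3, 18->9, 4->2, 10->4, 11->5, 14->7, 12->6, 1->1
Step 2: d_i = R_x(i) - R_y(i); compute d_i^2.
  (1-8)^2=49, (2-3)^2=1, (8-9)^2=1, (7-2)^2=25, (4-4)^2=0, (5-5)^2=0, (9-7)^2=4, (6-6)^2=0, (3-1)^2=4
sum(d^2) = 84.
Step 3: rho = 1 - 6*84 / (9*(9^2 - 1)) = 1 - 504/720 = 0.300000.
Step 4: Under H0, t = rho * sqrt((n-2)/(1-rho^2)) = 0.8321 ~ t(7).
Step 5: Two-sided p-value from the t-distribution with 7 df = 0.432845.
Step 6: alpha = 0.05. fail to reject H0.

rho = 0.3000, p = 0.432845, fail to reject H0 at alpha = 0.05.


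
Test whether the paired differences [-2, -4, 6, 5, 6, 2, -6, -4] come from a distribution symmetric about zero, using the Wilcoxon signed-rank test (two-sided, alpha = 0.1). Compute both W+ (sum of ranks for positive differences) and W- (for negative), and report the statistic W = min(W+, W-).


Step 1: Drop any zero differences (none here) and take |d_i|.
|d| = [2, 4, 6, 5, 6, 2, 6, 4]
Step 2: Midrank |d_i| (ties get averaged ranks).
ranks: |2|->1.5, |4|->3.5, |6|->7, |5|->5, |6|->7, |2|->1.5, |6|->7, |4|->3.5
Step 3: Attach original signs; sum ranks with positive sign and with negative sign.
W+ = 7 + 5 + 7 + 1.5 = 20.5
W- = 1.5 + 3.5 + 7 + 3.5 = 15.5
(Check: W+ + W- = 36 should equal n(n+1)/2 = 36.)
Step 4: Test statistic W = min(W+, W-) = 15.5.
Step 5: Ties in |d|, so use the tie-corrected normal approximation.
        E[W] = n(n+1)/4 = 8*9/4 = 18.
        Tie groups: |d|=2 (t=2), |d|=4 (t=2), |d|=6 (t=3); sum(t^3 - t) = 36.
        Var[W] = n(n+1)(2n+1)/24 - sum(t^3-t)/48 = 1224/24 - 36/48 = 50.25.
        z = (W - E[W]) / sqrt(Var[W]) = (15.5 - 18) / 7.0887 = -0.3527.
        Two-sided p = 2*Phi(z) = 0.724334.
Step 6: alpha = 0.1. fail to reject H0.

W+ = 20.5, W- = 15.5, W = min = 15.5, p = 0.724334, fail to reject H0.


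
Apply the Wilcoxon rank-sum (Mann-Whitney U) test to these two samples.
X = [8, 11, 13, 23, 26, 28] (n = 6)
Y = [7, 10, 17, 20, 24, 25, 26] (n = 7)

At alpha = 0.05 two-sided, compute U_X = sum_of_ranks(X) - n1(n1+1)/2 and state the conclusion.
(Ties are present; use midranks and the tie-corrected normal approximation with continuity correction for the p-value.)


Step 1: Combine and sort all 13 observations; assign midranks.
sorted (value, group): (7,Y), (8,X), (10,Y), (11,X), (13,X), (17,Y), (20,Y), (23,X), (24,Y), (25,Y), (26,X), (26,Y), (28,X)
ranks: 7->1, 8->2, 10->3, 11->4, 13->5, 17->6, 20->7, 23->8, 24->9, 25->10, 26->11.5, 26->11.5, 28->13
Step 2: Rank sum for X: R1 = 2 + 4 + 5 + 8 + 11.5 + 13 = 43.5.
Step 3: U_X = R1 - n1(n1+1)/2 = 43.5 - 6*7/2 = 43.5 - 21 = 22.5.
       U_Y = n1*n2 - U_X = 42 - 22.5 = 19.5.
Step 4: Ties are present, so use the tie-corrected normal approximation (with continuity correction) for the p-value.
Step 5: p-value = 0.886248; compare to alpha = 0.05. fail to reject H0.

U_X = 22.5, p = 0.886248, fail to reject H0 at alpha = 0.05.


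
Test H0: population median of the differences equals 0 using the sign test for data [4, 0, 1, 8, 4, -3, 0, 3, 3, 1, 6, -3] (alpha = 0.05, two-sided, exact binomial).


Step 1: Discard zero differences. Original n = 12; n_eff = number of nonzero differences = 10.
Nonzero differences (with sign): +4, +1, +8, +4, -3, +3, +3, +1, +6, -3
Step 2: Count signs: positive = 8, negative = 2.
Step 3: Under H0: P(positive) = 0.5, so the number of positives S ~ Bin(10, 0.5).
Step 4: Two-sided exact p-value = sum of Bin(10,0.5) probabilities at or below the observed probability = 0.109375.
Step 5: alpha = 0.05. fail to reject H0.

n_eff = 10, pos = 8, neg = 2, p = 0.109375, fail to reject H0.


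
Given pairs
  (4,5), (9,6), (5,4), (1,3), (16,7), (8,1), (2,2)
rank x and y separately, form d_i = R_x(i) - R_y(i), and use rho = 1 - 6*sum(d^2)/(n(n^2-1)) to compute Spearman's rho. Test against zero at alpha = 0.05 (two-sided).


Step 1: Rank x and y separately (midranks; no ties here).
rank(x): 4->3, 9->6, 5->4, 1->1, 16->7, 8->5, 2->2
rank(y): 5->5, 6->6, 4->4, 3->3, 7->7, 1->1, 2->2
Step 2: d_i = R_x(i) - R_y(i); compute d_i^2.
  (3-5)^2=4, (6-6)^2=0, (4-4)^2=0, (1-3)^2=4, (7-7)^2=0, (5-1)^2=16, (2-2)^2=0
sum(d^2) = 24.
Step 3: rho = 1 - 6*24 / (7*(7^2 - 1)) = 1 - 144/336 = 0.571429.
Step 4: Under H0, t = rho * sqrt((n-2)/(1-rho^2)) = 1.5570 ~ t(5).
Step 5: Two-sided p-value from the t-distribution with 5 df = 0.180202.
Step 6: alpha = 0.05. fail to reject H0.

rho = 0.5714, p = 0.180202, fail to reject H0 at alpha = 0.05.


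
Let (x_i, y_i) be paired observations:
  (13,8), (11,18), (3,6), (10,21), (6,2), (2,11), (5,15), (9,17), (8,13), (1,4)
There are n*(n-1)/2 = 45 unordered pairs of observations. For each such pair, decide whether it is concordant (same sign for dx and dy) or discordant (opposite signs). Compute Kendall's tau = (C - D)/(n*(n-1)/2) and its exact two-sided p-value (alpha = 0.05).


Step 1: Enumerate the 45 unordered pairs (i,j) with i<j and classify each by sign(x_j-x_i) * sign(y_j-y_i).
  (1,2):dx=-2,dy=+10->D; (1,3):dx=-10,dy=-2->C; (1,4):dx=-3,dy=+13->D; (1,5):dx=-7,dy=-6->C
  (1,6):dx=-11,dy=+3->D; (1,7):dx=-8,dy=+7->D; (1,8):dx=-4,dy=+9->D; (1,9):dx=-5,dy=+5->D
  (1,10):dx=-12,dy=-4->C; (2,3):dx=-8,dy=-12->C; (2,4):dx=-1,dy=+3->D; (2,5):dx=-5,dy=-16->C
  (2,6):dx=-9,dy=-7->C; (2,7):dx=-6,dy=-3->C; (2,8):dx=-2,dy=-1->C; (2,9):dx=-3,dy=-5->C
  (2,10):dx=-10,dy=-14->C; (3,4):dx=+7,dy=+15->C; (3,5):dx=+3,dy=-4->D; (3,6):dx=-1,dy=+5->D
  (3,7):dx=+2,dy=+9->C; (3,8):dx=+6,dy=+11->C; (3,9):dx=+5,dy=+7->C; (3,10):dx=-2,dy=-2->C
  (4,5):dx=-4,dy=-19->C; (4,6):dx=-8,dy=-10->C; (4,7):dx=-5,dy=-6->C; (4,8):dx=-1,dy=-4->C
  (4,9):dx=-2,dy=-8->C; (4,10):dx=-9,dy=-17->C; (5,6):dx=-4,dy=+9->D; (5,7):dx=-1,dy=+13->D
  (5,8):dx=+3,dy=+15->C; (5,9):dx=+2,dy=+11->C; (5,10):dx=-5,dy=+2->D; (6,7):dx=+3,dy=+4->C
  (6,8):dx=+7,dy=+6->C; (6,9):dx=+6,dy=+2->C; (6,10):dx=-1,dy=-7->C; (7,8):dx=+4,dy=+2->C
  (7,9):dx=+3,dy=-2->D; (7,10):dx=-4,dy=-11->C; (8,9):dx=-1,dy=-4->C; (8,10):dx=-8,dy=-13->C
  (9,10):dx=-7,dy=-9->C
Step 2: C = 32, D = 13, total pairs = 45.
Step 3: tau = (C - D)/(n(n-1)/2) = (32 - 13)/45 = 0.422222.
Step 4: Exact two-sided p-value (enumerate n! = 3628800 permutations of y under H0): p = 0.108313.
Step 5: alpha = 0.05. fail to reject H0.

tau_b = 0.4222 (C=32, D=13), p = 0.108313, fail to reject H0.


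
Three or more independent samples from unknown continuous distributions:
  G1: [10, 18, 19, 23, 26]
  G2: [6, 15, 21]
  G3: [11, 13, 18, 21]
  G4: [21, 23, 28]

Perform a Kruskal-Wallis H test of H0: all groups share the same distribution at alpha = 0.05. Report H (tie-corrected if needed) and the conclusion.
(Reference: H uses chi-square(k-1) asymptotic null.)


Step 1: Combine all N = 15 observations and assign midranks.
sorted (value, group, rank): (6,G2,1), (10,G1,2), (11,G3,3), (13,G3,4), (15,G2,5), (18,G1,6.5), (18,G3,6.5), (19,G1,8), (21,G2,10), (21,G3,10), (21,G4,10), (23,G1,12.5), (23,G4,12.5), (26,G1,14), (28,G4,15)
Step 2: Sum ranks within each group.
R_1 = 43 (n_1 = 5)
R_2 = 16 (n_2 = 3)
R_3 = 23.5 (n_3 = 4)
R_4 = 37.5 (n_4 = 3)
Step 3: H = 12/(N(N+1)) * sum(R_i^2/n_i) - 3(N+1)
     = 12/(15*16) * (43^2/5 + 16^2/3 + 23.5^2/4 + 37.5^2/3) - 3*16
     = 0.050000 * 1061.95 - 48
     = 5.097292.
Step 4: Ties present; correction factor C = 1 - 36/(15^3 - 15) = 0.989286. Corrected H = 5.097292 / 0.989286 = 5.152497.
Step 5: Under H0, H ~ chi^2(3); p-value = 0.160965.
Step 6: alpha = 0.05. fail to reject H0.

H = 5.1525, df = 3, p = 0.160965, fail to reject H0.


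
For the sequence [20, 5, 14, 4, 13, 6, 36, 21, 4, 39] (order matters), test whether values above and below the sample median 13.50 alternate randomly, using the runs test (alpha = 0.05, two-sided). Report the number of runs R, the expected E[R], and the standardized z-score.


Step 1: Compute median = 13.50; label A = above, B = below.
Labels in order: ABABBBAABA  (n_A = 5, n_B = 5)
Step 2: Count runs R = 7.
Step 3: Under H0 (random ordering), E[R] = 2*n_A*n_B/(n_A+n_B) + 1 = 2*5*5/10 + 1 = 6.0000.
        Var[R] = 2*n_A*n_B*(2*n_A*n_B - n_A - n_B) / ((n_A+n_B)^2 * (n_A+n_B-1)) = 2000/900 = 2.2222.
        SD[R] = 1.4907.
Step 4: Continuity-corrected z = (R - 0.5 - E[R]) / SD[R] = (7 - 0.5 - 6.0000) / 1.4907 = 0.3354.
Step 5: Two-sided p-value via normal approximation = 2*(1 - Phi(|z|)) = 0.737316.
Step 6: alpha = 0.05. fail to reject H0.

R = 7, z = 0.3354, p = 0.737316, fail to reject H0.


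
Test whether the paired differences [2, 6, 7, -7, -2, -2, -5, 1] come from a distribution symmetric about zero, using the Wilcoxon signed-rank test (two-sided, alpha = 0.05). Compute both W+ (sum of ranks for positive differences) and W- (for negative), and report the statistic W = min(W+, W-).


Step 1: Drop any zero differences (none here) and take |d_i|.
|d| = [2, 6, 7, 7, 2, 2, 5, 1]
Step 2: Midrank |d_i| (ties get averaged ranks).
ranks: |2|->3, |6|->6, |7|->7.5, |7|->7.5, |2|->3, |2|->3, |5|->5, |1|->1
Step 3: Attach original signs; sum ranks with positive sign and with negative sign.
W+ = 3 + 6 + 7.5 + 1 = 17.5
W- = 7.5 + 3 + 3 + 5 = 18.5
(Check: W+ + W- = 36 should equal n(n+1)/2 = 36.)
Step 4: Test statistic W = min(W+, W-) = 17.5.
Step 5: Ties in |d|, so use the tie-corrected normal approximation.
        E[W] = n(n+1)/4 = 8*9/4 = 18.
        Tie groups: |d|=2 (t=3), |d|=7 (t=2); sum(t^3 - t) = 30.
        Var[W] = n(n+1)(2n+1)/24 - sum(t^3-t)/48 = 1224/24 - 30/48 = 50.375.
        z = (W - E[W]) / sqrt(Var[W]) = (17.5 - 18) / 7.0975 = -0.0704.
        Two-sided p = 2*Phi(z) = 0.943838.
Step 6: alpha = 0.05. fail to reject H0.

W+ = 17.5, W- = 18.5, W = min = 17.5, p = 0.943838, fail to reject H0.


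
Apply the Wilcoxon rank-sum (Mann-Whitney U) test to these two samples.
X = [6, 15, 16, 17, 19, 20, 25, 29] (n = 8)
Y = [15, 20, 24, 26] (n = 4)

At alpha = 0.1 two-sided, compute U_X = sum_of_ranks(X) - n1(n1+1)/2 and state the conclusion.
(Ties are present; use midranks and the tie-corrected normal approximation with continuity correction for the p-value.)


Step 1: Combine and sort all 12 observations; assign midranks.
sorted (value, group): (6,X), (15,X), (15,Y), (16,X), (17,X), (19,X), (20,X), (20,Y), (24,Y), (25,X), (26,Y), (29,X)
ranks: 6->1, 15->2.5, 15->2.5, 16->4, 17->5, 19->6, 20->7.5, 20->7.5, 24->9, 25->10, 26->11, 29->12
Step 2: Rank sum for X: R1 = 1 + 2.5 + 4 + 5 + 6 + 7.5 + 10 + 12 = 48.
Step 3: U_X = R1 - n1(n1+1)/2 = 48 - 8*9/2 = 48 - 36 = 12.
       U_Y = n1*n2 - U_X = 32 - 12 = 20.
Step 4: Ties are present, so use the tie-corrected normal approximation (with continuity correction) for the p-value.
Step 5: p-value = 0.550818; compare to alpha = 0.1. fail to reject H0.

U_X = 12, p = 0.550818, fail to reject H0 at alpha = 0.1.


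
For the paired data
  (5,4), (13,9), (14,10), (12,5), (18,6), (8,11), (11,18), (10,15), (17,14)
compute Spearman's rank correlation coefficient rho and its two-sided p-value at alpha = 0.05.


Step 1: Rank x and y separately (midranks; no ties here).
rank(x): 5->1, 13->6, 14->7, 12->5, 18->9, 8->2, 11->4, 10->3, 17->8
rank(y): 4->1, 9->4, 10->5, 5->2, 6->3, 11->6, 18->9, 15->8, 14->7
Step 2: d_i = R_x(i) - R_y(i); compute d_i^2.
  (1-1)^2=0, (6-4)^2=4, (7-5)^2=4, (5-2)^2=9, (9-3)^2=36, (2-6)^2=16, (4-9)^2=25, (3-8)^2=25, (8-7)^2=1
sum(d^2) = 120.
Step 3: rho = 1 - 6*120 / (9*(9^2 - 1)) = 1 - 720/720 = 0.000000.
Step 4: Under H0, t = rho * sqrt((n-2)/(1-rho^2)) = 0.0000 ~ t(7).
Step 5: Two-sided p-value from the t-distribution with 7 df = 1.000000.
Step 6: alpha = 0.05. fail to reject H0.

rho = 0.0000, p = 1.000000, fail to reject H0 at alpha = 0.05.


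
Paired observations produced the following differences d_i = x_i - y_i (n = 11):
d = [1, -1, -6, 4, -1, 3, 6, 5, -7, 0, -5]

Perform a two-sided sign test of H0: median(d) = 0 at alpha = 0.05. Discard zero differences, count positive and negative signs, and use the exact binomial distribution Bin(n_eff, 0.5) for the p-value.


Step 1: Discard zero differences. Original n = 11; n_eff = number of nonzero differences = 10.
Nonzero differences (with sign): +1, -1, -6, +4, -1, +3, +6, +5, -7, -5
Step 2: Count signs: positive = 5, negative = 5.
Step 3: Under H0: P(positive) = 0.5, so the number of positives S ~ Bin(10, 0.5).
Step 4: Two-sided exact p-value = sum of Bin(10,0.5) probabilities at or below the observed probability = 1.000000.
Step 5: alpha = 0.05. fail to reject H0.

n_eff = 10, pos = 5, neg = 5, p = 1.000000, fail to reject H0.


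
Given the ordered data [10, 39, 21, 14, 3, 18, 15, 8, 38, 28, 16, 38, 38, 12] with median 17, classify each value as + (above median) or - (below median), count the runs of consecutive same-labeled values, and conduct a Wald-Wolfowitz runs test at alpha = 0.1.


Step 1: Compute median = 17; label A = above, B = below.
Labels in order: BAABBABBAABAAB  (n_A = 7, n_B = 7)
Step 2: Count runs R = 9.
Step 3: Under H0 (random ordering), E[R] = 2*n_A*n_B/(n_A+n_B) + 1 = 2*7*7/14 + 1 = 8.0000.
        Var[R] = 2*n_A*n_B*(2*n_A*n_B - n_A - n_B) / ((n_A+n_B)^2 * (n_A+n_B-1)) = 8232/2548 = 3.2308.
        SD[R] = 1.7974.
Step 4: Continuity-corrected z = (R - 0.5 - E[R]) / SD[R] = (9 - 0.5 - 8.0000) / 1.7974 = 0.2782.
Step 5: Two-sided p-value via normal approximation = 2*(1 - Phi(|z|)) = 0.780879.
Step 6: alpha = 0.1. fail to reject H0.

R = 9, z = 0.2782, p = 0.780879, fail to reject H0.


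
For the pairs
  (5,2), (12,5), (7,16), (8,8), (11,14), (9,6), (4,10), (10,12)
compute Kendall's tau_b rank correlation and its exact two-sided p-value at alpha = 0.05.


Step 1: Enumerate the 28 unordered pairs (i,j) with i<j and classify each by sign(x_j-x_i) * sign(y_j-y_i).
  (1,2):dx=+7,dy=+3->C; (1,3):dx=+2,dy=+14->C; (1,4):dx=+3,dy=+6->C; (1,5):dx=+6,dy=+12->C
  (1,6):dx=+4,dy=+4->C; (1,7):dx=-1,dy=+8->D; (1,8):dx=+5,dy=+10->C; (2,3):dx=-5,dy=+11->D
  (2,4):dx=-4,dy=+3->D; (2,5):dx=-1,dy=+9->D; (2,6):dx=-3,dy=+1->D; (2,7):dx=-8,dy=+5->D
  (2,8):dx=-2,dy=+7->D; (3,4):dx=+1,dy=-8->D; (3,5):dx=+4,dy=-2->D; (3,6):dx=+2,dy=-10->D
  (3,7):dx=-3,dy=-6->C; (3,8):dx=+3,dy=-4->D; (4,5):dx=+3,dy=+6->C; (4,6):dx=+1,dy=-2->D
  (4,7):dx=-4,dy=+2->D; (4,8):dx=+2,dy=+4->C; (5,6):dx=-2,dy=-8->C; (5,7):dx=-7,dy=-4->C
  (5,8):dx=-1,dy=-2->C; (6,7):dx=-5,dy=+4->D; (6,8):dx=+1,dy=+6->C; (7,8):dx=+6,dy=+2->C
Step 2: C = 14, D = 14, total pairs = 28.
Step 3: tau = (C - D)/(n(n-1)/2) = (14 - 14)/28 = 0.000000.
Step 4: Exact two-sided p-value (enumerate n! = 40320 permutations of y under H0): p = 1.000000.
Step 5: alpha = 0.05. fail to reject H0.

tau_b = 0.0000 (C=14, D=14), p = 1.000000, fail to reject H0.


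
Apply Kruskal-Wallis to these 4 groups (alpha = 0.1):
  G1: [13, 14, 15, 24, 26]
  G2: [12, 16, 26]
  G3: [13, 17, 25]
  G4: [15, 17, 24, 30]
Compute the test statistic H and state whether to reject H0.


Step 1: Combine all N = 15 observations and assign midranks.
sorted (value, group, rank): (12,G2,1), (13,G1,2.5), (13,G3,2.5), (14,G1,4), (15,G1,5.5), (15,G4,5.5), (16,G2,7), (17,G3,8.5), (17,G4,8.5), (24,G1,10.5), (24,G4,10.5), (25,G3,12), (26,G1,13.5), (26,G2,13.5), (30,G4,15)
Step 2: Sum ranks within each group.
R_1 = 36 (n_1 = 5)
R_2 = 21.5 (n_2 = 3)
R_3 = 23 (n_3 = 3)
R_4 = 39.5 (n_4 = 4)
Step 3: H = 12/(N(N+1)) * sum(R_i^2/n_i) - 3(N+1)
     = 12/(15*16) * (36^2/5 + 21.5^2/3 + 23^2/3 + 39.5^2/4) - 3*16
     = 0.050000 * 979.679 - 48
     = 0.983958.
Step 4: Ties present; correction factor C = 1 - 30/(15^3 - 15) = 0.991071. Corrected H = 0.983958 / 0.991071 = 0.992823.
Step 5: Under H0, H ~ chi^2(3); p-value = 0.802989.
Step 6: alpha = 0.1. fail to reject H0.

H = 0.9928, df = 3, p = 0.802989, fail to reject H0.


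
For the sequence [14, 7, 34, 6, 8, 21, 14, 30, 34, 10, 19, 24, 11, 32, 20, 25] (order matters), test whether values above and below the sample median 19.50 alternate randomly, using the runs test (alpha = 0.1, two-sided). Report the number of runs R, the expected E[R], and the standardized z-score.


Step 1: Compute median = 19.50; label A = above, B = below.
Labels in order: BBABBABAABBABAAA  (n_A = 8, n_B = 8)
Step 2: Count runs R = 10.
Step 3: Under H0 (random ordering), E[R] = 2*n_A*n_B/(n_A+n_B) + 1 = 2*8*8/16 + 1 = 9.0000.
        Var[R] = 2*n_A*n_B*(2*n_A*n_B - n_A - n_B) / ((n_A+n_B)^2 * (n_A+n_B-1)) = 14336/3840 = 3.7333.
        SD[R] = 1.9322.
Step 4: Continuity-corrected z = (R - 0.5 - E[R]) / SD[R] = (10 - 0.5 - 9.0000) / 1.9322 = 0.2588.
Step 5: Two-sided p-value via normal approximation = 2*(1 - Phi(|z|)) = 0.795809.
Step 6: alpha = 0.1. fail to reject H0.

R = 10, z = 0.2588, p = 0.795809, fail to reject H0.


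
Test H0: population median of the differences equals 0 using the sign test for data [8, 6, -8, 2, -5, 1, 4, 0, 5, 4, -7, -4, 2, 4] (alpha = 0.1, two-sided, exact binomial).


Step 1: Discard zero differences. Original n = 14; n_eff = number of nonzero differences = 13.
Nonzero differences (with sign): +8, +6, -8, +2, -5, +1, +4, +5, +4, -7, -4, +2, +4
Step 2: Count signs: positive = 9, negative = 4.
Step 3: Under H0: P(positive) = 0.5, so the number of positives S ~ Bin(13, 0.5).
Step 4: Two-sided exact p-value = sum of Bin(13,0.5) probabilities at or below the observed probability = 0.266846.
Step 5: alpha = 0.1. fail to reject H0.

n_eff = 13, pos = 9, neg = 4, p = 0.266846, fail to reject H0.


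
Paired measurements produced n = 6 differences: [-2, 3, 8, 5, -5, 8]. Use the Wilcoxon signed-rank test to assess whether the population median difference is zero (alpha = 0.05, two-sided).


Step 1: Drop any zero differences (none here) and take |d_i|.
|d| = [2, 3, 8, 5, 5, 8]
Step 2: Midrank |d_i| (ties get averaged ranks).
ranks: |2|->1, |3|->2, |8|->5.5, |5|->3.5, |5|->3.5, |8|->5.5
Step 3: Attach original signs; sum ranks with positive sign and with negative sign.
W+ = 2 + 5.5 + 3.5 + 5.5 = 16.5
W- = 1 + 3.5 = 4.5
(Check: W+ + W- = 21 should equal n(n+1)/2 = 21.)
Step 4: Test statistic W = min(W+, W-) = 4.5.
Step 5: Ties in |d|, so use the tie-corrected normal approximation.
        E[W] = n(n+1)/4 = 6*7/4 = 10.5.
        Tie groups: |d|=5 (t=2), |d|=8 (t=2); sum(t^3 - t) = 12.
        Var[W] = n(n+1)(2n+1)/24 - sum(t^3-t)/48 = 546/24 - 12/48 = 22.5.
        z = (W - E[W]) / sqrt(Var[W]) = (4.5 - 10.5) / 4.7434 = -1.2649.
        Two-sided p = 2*Phi(z) = 0.205903.
Step 6: alpha = 0.05. fail to reject H0.

W+ = 16.5, W- = 4.5, W = min = 4.5, p = 0.205903, fail to reject H0.


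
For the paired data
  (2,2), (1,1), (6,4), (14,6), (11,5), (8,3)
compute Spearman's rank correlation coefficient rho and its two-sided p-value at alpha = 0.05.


Step 1: Rank x and y separately (midranks; no ties here).
rank(x): 2->2, 1->1, 6->3, 14->6, 11->5, 8->4
rank(y): 2->2, 1->1, 4->4, 6->6, 5->5, 3->3
Step 2: d_i = R_x(i) - R_y(i); compute d_i^2.
  (2-2)^2=0, (1-1)^2=0, (3-4)^2=1, (6-6)^2=0, (5-5)^2=0, (4-3)^2=1
sum(d^2) = 2.
Step 3: rho = 1 - 6*2 / (6*(6^2 - 1)) = 1 - 12/210 = 0.942857.
Step 4: Under H0, t = rho * sqrt((n-2)/(1-rho^2)) = 5.6595 ~ t(4).
Step 5: Two-sided p-value from the t-distribution with 4 df = 0.004805.
Step 6: alpha = 0.05. reject H0.

rho = 0.9429, p = 0.004805, reject H0 at alpha = 0.05.


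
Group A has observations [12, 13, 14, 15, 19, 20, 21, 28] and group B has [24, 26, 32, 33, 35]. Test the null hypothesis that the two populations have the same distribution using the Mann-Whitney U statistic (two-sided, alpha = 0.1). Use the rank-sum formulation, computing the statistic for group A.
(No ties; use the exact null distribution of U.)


Step 1: Combine and sort all 13 observations; assign midranks.
sorted (value, group): (12,X), (13,X), (14,X), (15,X), (19,X), (20,X), (21,X), (24,Y), (26,Y), (28,X), (32,Y), (33,Y), (35,Y)
ranks: 12->1, 13->2, 14->3, 15->4, 19->5, 20->6, 21->7, 24->8, 26->9, 28->10, 32->11, 33->12, 35->13
Step 2: Rank sum for X: R1 = 1 + 2 + 3 + 4 + 5 + 6 + 7 + 10 = 38.
Step 3: U_X = R1 - n1(n1+1)/2 = 38 - 8*9/2 = 38 - 36 = 2.
       U_Y = n1*n2 - U_X = 40 - 2 = 38.
Step 4: No ties, so the exact null distribution of U (based on enumerating the C(13,8) = 1287 equally likely rank assignments) gives the two-sided p-value.
Step 5: p-value = 0.006216; compare to alpha = 0.1. reject H0.

U_X = 2, p = 0.006216, reject H0 at alpha = 0.1.


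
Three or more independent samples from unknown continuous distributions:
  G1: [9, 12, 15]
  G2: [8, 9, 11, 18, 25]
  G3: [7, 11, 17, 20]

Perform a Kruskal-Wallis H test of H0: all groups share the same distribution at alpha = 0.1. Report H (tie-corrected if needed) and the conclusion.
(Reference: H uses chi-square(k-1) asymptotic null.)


Step 1: Combine all N = 12 observations and assign midranks.
sorted (value, group, rank): (7,G3,1), (8,G2,2), (9,G1,3.5), (9,G2,3.5), (11,G2,5.5), (11,G3,5.5), (12,G1,7), (15,G1,8), (17,G3,9), (18,G2,10), (20,G3,11), (25,G2,12)
Step 2: Sum ranks within each group.
R_1 = 18.5 (n_1 = 3)
R_2 = 33 (n_2 = 5)
R_3 = 26.5 (n_3 = 4)
Step 3: H = 12/(N(N+1)) * sum(R_i^2/n_i) - 3(N+1)
     = 12/(12*13) * (18.5^2/3 + 33^2/5 + 26.5^2/4) - 3*13
     = 0.076923 * 507.446 - 39
     = 0.034295.
Step 4: Ties present; correction factor C = 1 - 12/(12^3 - 12) = 0.993007. Corrected H = 0.034295 / 0.993007 = 0.034536.
Step 5: Under H0, H ~ chi^2(2); p-value = 0.982880.
Step 6: alpha = 0.1. fail to reject H0.

H = 0.0345, df = 2, p = 0.982880, fail to reject H0.


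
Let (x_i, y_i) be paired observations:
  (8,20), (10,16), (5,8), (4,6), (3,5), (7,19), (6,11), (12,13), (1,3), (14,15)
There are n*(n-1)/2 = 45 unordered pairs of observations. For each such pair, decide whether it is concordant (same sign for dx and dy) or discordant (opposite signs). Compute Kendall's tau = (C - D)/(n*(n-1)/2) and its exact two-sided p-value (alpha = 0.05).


Step 1: Enumerate the 45 unordered pairs (i,j) with i<j and classify each by sign(x_j-x_i) * sign(y_j-y_i).
  (1,2):dx=+2,dy=-4->D; (1,3):dx=-3,dy=-12->C; (1,4):dx=-4,dy=-14->C; (1,5):dx=-5,dy=-15->C
  (1,6):dx=-1,dy=-1->C; (1,7):dx=-2,dy=-9->C; (1,8):dx=+4,dy=-7->D; (1,9):dx=-7,dy=-17->C
  (1,10):dx=+6,dy=-5->D; (2,3):dx=-5,dy=-8->C; (2,4):dx=-6,dy=-10->C; (2,5):dx=-7,dy=-11->C
  (2,6):dx=-3,dy=+3->D; (2,7):dx=-4,dy=-5->C; (2,8):dx=+2,dy=-3->D; (2,9):dx=-9,dy=-13->C
  (2,10):dx=+4,dy=-1->D; (3,4):dx=-1,dy=-2->C; (3,5):dx=-2,dy=-3->C; (3,6):dx=+2,dy=+11->C
  (3,7):dx=+1,dy=+3->C; (3,8):dx=+7,dy=+5->C; (3,9):dx=-4,dy=-5->C; (3,10):dx=+9,dy=+7->C
  (4,5):dx=-1,dy=-1->C; (4,6):dx=+3,dy=+13->C; (4,7):dx=+2,dy=+5->C; (4,8):dx=+8,dy=+7->C
  (4,9):dx=-3,dy=-3->C; (4,10):dx=+10,dy=+9->C; (5,6):dx=+4,dy=+14->C; (5,7):dx=+3,dy=+6->C
  (5,8):dx=+9,dy=+8->C; (5,9):dx=-2,dy=-2->C; (5,10):dx=+11,dy=+10->C; (6,7):dx=-1,dy=-8->C
  (6,8):dx=+5,dy=-6->D; (6,9):dx=-6,dy=-16->C; (6,10):dx=+7,dy=-4->D; (7,8):dx=+6,dy=+2->C
  (7,9):dx=-5,dy=-8->C; (7,10):dx=+8,dy=+4->C; (8,9):dx=-11,dy=-10->C; (8,10):dx=+2,dy=+2->C
  (9,10):dx=+13,dy=+12->C
Step 2: C = 37, D = 8, total pairs = 45.
Step 3: tau = (C - D)/(n(n-1)/2) = (37 - 8)/45 = 0.644444.
Step 4: Exact two-sided p-value (enumerate n! = 3628800 permutations of y under H0): p = 0.009148.
Step 5: alpha = 0.05. reject H0.

tau_b = 0.6444 (C=37, D=8), p = 0.009148, reject H0.


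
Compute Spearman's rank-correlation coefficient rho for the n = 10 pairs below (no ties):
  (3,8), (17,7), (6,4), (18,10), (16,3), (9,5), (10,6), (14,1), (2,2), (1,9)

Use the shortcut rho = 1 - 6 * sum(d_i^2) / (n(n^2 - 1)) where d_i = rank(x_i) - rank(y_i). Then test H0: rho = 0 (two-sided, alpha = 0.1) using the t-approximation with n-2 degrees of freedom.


Step 1: Rank x and y separately (midranks; no ties here).
rank(x): 3->3, 17->9, 6->4, 18->10, 16->8, 9->5, 10->6, 14->7, 2->2, 1->1
rank(y): 8->8, 7->7, 4->4, 10->10, 3->3, 5->5, 6->6, 1->1, 2->2, 9->9
Step 2: d_i = R_x(i) - R_y(i); compute d_i^2.
  (3-8)^2=25, (9-7)^2=4, (4-4)^2=0, (10-10)^2=0, (8-3)^2=25, (5-5)^2=0, (6-6)^2=0, (7-1)^2=36, (2-2)^2=0, (1-9)^2=64
sum(d^2) = 154.
Step 3: rho = 1 - 6*154 / (10*(10^2 - 1)) = 1 - 924/990 = 0.066667.
Step 4: Under H0, t = rho * sqrt((n-2)/(1-rho^2)) = 0.1890 ~ t(8).
Step 5: Two-sided p-value from the t-distribution with 8 df = 0.854813.
Step 6: alpha = 0.1. fail to reject H0.

rho = 0.0667, p = 0.854813, fail to reject H0 at alpha = 0.1.


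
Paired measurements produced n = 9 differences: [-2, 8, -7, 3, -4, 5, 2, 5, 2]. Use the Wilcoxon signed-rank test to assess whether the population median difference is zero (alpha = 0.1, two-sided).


Step 1: Drop any zero differences (none here) and take |d_i|.
|d| = [2, 8, 7, 3, 4, 5, 2, 5, 2]
Step 2: Midrank |d_i| (ties get averaged ranks).
ranks: |2|->2, |8|->9, |7|->8, |3|->4, |4|->5, |5|->6.5, |2|->2, |5|->6.5, |2|->2
Step 3: Attach original signs; sum ranks with positive sign and with negative sign.
W+ = 9 + 4 + 6.5 + 2 + 6.5 + 2 = 30
W- = 2 + 8 + 5 = 15
(Check: W+ + W- = 45 should equal n(n+1)/2 = 45.)
Step 4: Test statistic W = min(W+, W-) = 15.
Step 5: Ties in |d|, so use the tie-corrected normal approximation.
        E[W] = n(n+1)/4 = 9*10/4 = 22.5.
        Tie groups: |d|=2 (t=3), |d|=5 (t=2); sum(t^3 - t) = 30.
        Var[W] = n(n+1)(2n+1)/24 - sum(t^3-t)/48 = 1710/24 - 30/48 = 70.625.
        z = (W - E[W]) / sqrt(Var[W]) = (15 - 22.5) / 8.4039 = -0.8924.
        Two-sided p = 2*Phi(z) = 0.372154.
Step 6: alpha = 0.1. fail to reject H0.

W+ = 30, W- = 15, W = min = 15, p = 0.372154, fail to reject H0.


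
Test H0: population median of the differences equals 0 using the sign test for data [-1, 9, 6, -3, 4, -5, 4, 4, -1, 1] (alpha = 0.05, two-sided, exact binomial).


Step 1: Discard zero differences. Original n = 10; n_eff = number of nonzero differences = 10.
Nonzero differences (with sign): -1, +9, +6, -3, +4, -5, +4, +4, -1, +1
Step 2: Count signs: positive = 6, negative = 4.
Step 3: Under H0: P(positive) = 0.5, so the number of positives S ~ Bin(10, 0.5).
Step 4: Two-sided exact p-value = sum of Bin(10,0.5) probabilities at or below the observed probability = 0.753906.
Step 5: alpha = 0.05. fail to reject H0.

n_eff = 10, pos = 6, neg = 4, p = 0.753906, fail to reject H0.


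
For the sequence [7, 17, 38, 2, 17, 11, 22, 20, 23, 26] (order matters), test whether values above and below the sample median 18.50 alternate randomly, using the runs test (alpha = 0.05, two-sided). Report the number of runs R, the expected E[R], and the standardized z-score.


Step 1: Compute median = 18.50; label A = above, B = below.
Labels in order: BBABBBAAAA  (n_A = 5, n_B = 5)
Step 2: Count runs R = 4.
Step 3: Under H0 (random ordering), E[R] = 2*n_A*n_B/(n_A+n_B) + 1 = 2*5*5/10 + 1 = 6.0000.
        Var[R] = 2*n_A*n_B*(2*n_A*n_B - n_A - n_B) / ((n_A+n_B)^2 * (n_A+n_B-1)) = 2000/900 = 2.2222.
        SD[R] = 1.4907.
Step 4: Continuity-corrected z = (R + 0.5 - E[R]) / SD[R] = (4 + 0.5 - 6.0000) / 1.4907 = -1.0062.
Step 5: Two-sided p-value via normal approximation = 2*(1 - Phi(|z|)) = 0.314305.
Step 6: alpha = 0.05. fail to reject H0.

R = 4, z = -1.0062, p = 0.314305, fail to reject H0.


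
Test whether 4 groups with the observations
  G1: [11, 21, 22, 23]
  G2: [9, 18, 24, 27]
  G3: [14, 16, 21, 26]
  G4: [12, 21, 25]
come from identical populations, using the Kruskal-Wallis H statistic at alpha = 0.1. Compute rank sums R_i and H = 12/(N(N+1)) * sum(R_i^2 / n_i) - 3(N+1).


Step 1: Combine all N = 15 observations and assign midranks.
sorted (value, group, rank): (9,G2,1), (11,G1,2), (12,G4,3), (14,G3,4), (16,G3,5), (18,G2,6), (21,G1,8), (21,G3,8), (21,G4,8), (22,G1,10), (23,G1,11), (24,G2,12), (25,G4,13), (26,G3,14), (27,G2,15)
Step 2: Sum ranks within each group.
R_1 = 31 (n_1 = 4)
R_2 = 34 (n_2 = 4)
R_3 = 31 (n_3 = 4)
R_4 = 24 (n_4 = 3)
Step 3: H = 12/(N(N+1)) * sum(R_i^2/n_i) - 3(N+1)
     = 12/(15*16) * (31^2/4 + 34^2/4 + 31^2/4 + 24^2/3) - 3*16
     = 0.050000 * 961.5 - 48
     = 0.075000.
Step 4: Ties present; correction factor C = 1 - 24/(15^3 - 15) = 0.992857. Corrected H = 0.075000 / 0.992857 = 0.075540.
Step 5: Under H0, H ~ chi^2(3); p-value = 0.994602.
Step 6: alpha = 0.1. fail to reject H0.

H = 0.0755, df = 3, p = 0.994602, fail to reject H0.


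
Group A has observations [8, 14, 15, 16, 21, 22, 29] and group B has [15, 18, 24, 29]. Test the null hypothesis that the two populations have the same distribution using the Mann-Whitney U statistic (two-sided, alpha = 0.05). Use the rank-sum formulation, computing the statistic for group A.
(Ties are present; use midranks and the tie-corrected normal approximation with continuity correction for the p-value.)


Step 1: Combine and sort all 11 observations; assign midranks.
sorted (value, group): (8,X), (14,X), (15,X), (15,Y), (16,X), (18,Y), (21,X), (22,X), (24,Y), (29,X), (29,Y)
ranks: 8->1, 14->2, 15->3.5, 15->3.5, 16->5, 18->6, 21->7, 22->8, 24->9, 29->10.5, 29->10.5
Step 2: Rank sum for X: R1 = 1 + 2 + 3.5 + 5 + 7 + 8 + 10.5 = 37.
Step 3: U_X = R1 - n1(n1+1)/2 = 37 - 7*8/2 = 37 - 28 = 9.
       U_Y = n1*n2 - U_X = 28 - 9 = 19.
Step 4: Ties are present, so use the tie-corrected normal approximation (with continuity correction) for the p-value.
Step 5: p-value = 0.392932; compare to alpha = 0.05. fail to reject H0.

U_X = 9, p = 0.392932, fail to reject H0 at alpha = 0.05.


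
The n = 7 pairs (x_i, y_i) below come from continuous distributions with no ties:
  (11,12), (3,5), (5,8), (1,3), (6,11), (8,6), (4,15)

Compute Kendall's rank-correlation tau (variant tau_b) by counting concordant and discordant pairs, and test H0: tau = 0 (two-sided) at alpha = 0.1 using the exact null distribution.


Step 1: Enumerate the 21 unordered pairs (i,j) with i<j and classify each by sign(x_j-x_i) * sign(y_j-y_i).
  (1,2):dx=-8,dy=-7->C; (1,3):dx=-6,dy=-4->C; (1,4):dx=-10,dy=-9->C; (1,5):dx=-5,dy=-1->C
  (1,6):dx=-3,dy=-6->C; (1,7):dx=-7,dy=+3->D; (2,3):dx=+2,dy=+3->C; (2,4):dx=-2,dy=-2->C
  (2,5):dx=+3,dy=+6->C; (2,6):dx=+5,dy=+1->C; (2,7):dx=+1,dy=+10->C; (3,4):dx=-4,dy=-5->C
  (3,5):dx=+1,dy=+3->C; (3,6):dx=+3,dy=-2->D; (3,7):dx=-1,dy=+7->D; (4,5):dx=+5,dy=+8->C
  (4,6):dx=+7,dy=+3->C; (4,7):dx=+3,dy=+12->C; (5,6):dx=+2,dy=-5->D; (5,7):dx=-2,dy=+4->D
  (6,7):dx=-4,dy=+9->D
Step 2: C = 15, D = 6, total pairs = 21.
Step 3: tau = (C - D)/(n(n-1)/2) = (15 - 6)/21 = 0.428571.
Step 4: Exact two-sided p-value (enumerate n! = 5040 permutations of y under H0): p = 0.238889.
Step 5: alpha = 0.1. fail to reject H0.

tau_b = 0.4286 (C=15, D=6), p = 0.238889, fail to reject H0.


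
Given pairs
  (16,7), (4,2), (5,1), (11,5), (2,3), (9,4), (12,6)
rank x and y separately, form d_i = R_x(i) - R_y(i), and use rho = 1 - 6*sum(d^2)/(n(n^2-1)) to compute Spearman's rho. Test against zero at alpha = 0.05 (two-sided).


Step 1: Rank x and y separately (midranks; no ties here).
rank(x): 16->7, 4->2, 5->3, 11->5, 2->1, 9->4, 12->6
rank(y): 7->7, 2->2, 1->1, 5->5, 3->3, 4->4, 6->6
Step 2: d_i = R_x(i) - R_y(i); compute d_i^2.
  (7-7)^2=0, (2-2)^2=0, (3-1)^2=4, (5-5)^2=0, (1-3)^2=4, (4-4)^2=0, (6-6)^2=0
sum(d^2) = 8.
Step 3: rho = 1 - 6*8 / (7*(7^2 - 1)) = 1 - 48/336 = 0.857143.
Step 4: Under H0, t = rho * sqrt((n-2)/(1-rho^2)) = 3.7210 ~ t(5).
Step 5: Two-sided p-value from the t-distribution with 5 df = 0.013697.
Step 6: alpha = 0.05. reject H0.

rho = 0.8571, p = 0.013697, reject H0 at alpha = 0.05.


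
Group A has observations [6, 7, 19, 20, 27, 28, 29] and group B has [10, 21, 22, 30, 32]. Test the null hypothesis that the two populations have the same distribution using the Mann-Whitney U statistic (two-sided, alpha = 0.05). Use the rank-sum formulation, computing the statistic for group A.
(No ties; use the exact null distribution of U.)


Step 1: Combine and sort all 12 observations; assign midranks.
sorted (value, group): (6,X), (7,X), (10,Y), (19,X), (20,X), (21,Y), (22,Y), (27,X), (28,X), (29,X), (30,Y), (32,Y)
ranks: 6->1, 7->2, 10->3, 19->4, 20->5, 21->6, 22->7, 27->8, 28->9, 29->10, 30->11, 32->12
Step 2: Rank sum for X: R1 = 1 + 2 + 4 + 5 + 8 + 9 + 10 = 39.
Step 3: U_X = R1 - n1(n1+1)/2 = 39 - 7*8/2 = 39 - 28 = 11.
       U_Y = n1*n2 - U_X = 35 - 11 = 24.
Step 4: No ties, so the exact null distribution of U (based on enumerating the C(12,7) = 792 equally likely rank assignments) gives the two-sided p-value.
Step 5: p-value = 0.343434; compare to alpha = 0.05. fail to reject H0.

U_X = 11, p = 0.343434, fail to reject H0 at alpha = 0.05.


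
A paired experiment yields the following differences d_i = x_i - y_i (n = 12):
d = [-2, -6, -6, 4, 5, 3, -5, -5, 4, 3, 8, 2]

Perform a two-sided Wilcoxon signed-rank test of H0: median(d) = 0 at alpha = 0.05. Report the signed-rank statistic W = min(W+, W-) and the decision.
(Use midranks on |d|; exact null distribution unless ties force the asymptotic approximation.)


Step 1: Drop any zero differences (none here) and take |d_i|.
|d| = [2, 6, 6, 4, 5, 3, 5, 5, 4, 3, 8, 2]
Step 2: Midrank |d_i| (ties get averaged ranks).
ranks: |2|->1.5, |6|->10.5, |6|->10.5, |4|->5.5, |5|->8, |3|->3.5, |5|->8, |5|->8, |4|->5.5, |3|->3.5, |8|->12, |2|->1.5
Step 3: Attach original signs; sum ranks with positive sign and with negative sign.
W+ = 5.5 + 8 + 3.5 + 5.5 + 3.5 + 12 + 1.5 = 39.5
W- = 1.5 + 10.5 + 10.5 + 8 + 8 = 38.5
(Check: W+ + W- = 78 should equal n(n+1)/2 = 78.)
Step 4: Test statistic W = min(W+, W-) = 38.5.
Step 5: Ties in |d|, so use the tie-corrected normal approximation.
        E[W] = n(n+1)/4 = 12*13/4 = 39.
        Tie groups: |d|=2 (t=2), |d|=3 (t=2), |d|=4 (t=2), |d|=5 (t=3), |d|=6 (t=2); sum(t^3 - t) = 48.
        Var[W] = n(n+1)(2n+1)/24 - sum(t^3-t)/48 = 3900/24 - 48/48 = 161.5.
        z = (W - E[W]) / sqrt(Var[W]) = (38.5 - 39) / 12.7083 = -0.0393.
        Two-sided p = 2*Phi(z) = 0.968616.
Step 6: alpha = 0.05. fail to reject H0.

W+ = 39.5, W- = 38.5, W = min = 38.5, p = 0.968616, fail to reject H0.


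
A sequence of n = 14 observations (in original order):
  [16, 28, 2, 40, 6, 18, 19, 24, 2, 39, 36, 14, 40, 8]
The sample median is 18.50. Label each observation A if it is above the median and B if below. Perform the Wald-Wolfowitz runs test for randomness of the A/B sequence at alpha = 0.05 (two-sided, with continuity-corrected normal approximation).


Step 1: Compute median = 18.50; label A = above, B = below.
Labels in order: BABABBAABAABAB  (n_A = 7, n_B = 7)
Step 2: Count runs R = 11.
Step 3: Under H0 (random ordering), E[R] = 2*n_A*n_B/(n_A+n_B) + 1 = 2*7*7/14 + 1 = 8.0000.
        Var[R] = 2*n_A*n_B*(2*n_A*n_B - n_A - n_B) / ((n_A+n_B)^2 * (n_A+n_B-1)) = 8232/2548 = 3.2308.
        SD[R] = 1.7974.
Step 4: Continuity-corrected z = (R - 0.5 - E[R]) / SD[R] = (11 - 0.5 - 8.0000) / 1.7974 = 1.3909.
Step 5: Two-sided p-value via normal approximation = 2*(1 - Phi(|z|)) = 0.164264.
Step 6: alpha = 0.05. fail to reject H0.

R = 11, z = 1.3909, p = 0.164264, fail to reject H0.


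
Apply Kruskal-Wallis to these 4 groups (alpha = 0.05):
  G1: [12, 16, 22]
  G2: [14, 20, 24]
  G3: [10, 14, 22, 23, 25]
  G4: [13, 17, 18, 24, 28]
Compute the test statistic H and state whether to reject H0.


Step 1: Combine all N = 16 observations and assign midranks.
sorted (value, group, rank): (10,G3,1), (12,G1,2), (13,G4,3), (14,G2,4.5), (14,G3,4.5), (16,G1,6), (17,G4,7), (18,G4,8), (20,G2,9), (22,G1,10.5), (22,G3,10.5), (23,G3,12), (24,G2,13.5), (24,G4,13.5), (25,G3,15), (28,G4,16)
Step 2: Sum ranks within each group.
R_1 = 18.5 (n_1 = 3)
R_2 = 27 (n_2 = 3)
R_3 = 43 (n_3 = 5)
R_4 = 47.5 (n_4 = 5)
Step 3: H = 12/(N(N+1)) * sum(R_i^2/n_i) - 3(N+1)
     = 12/(16*17) * (18.5^2/3 + 27^2/3 + 43^2/5 + 47.5^2/5) - 3*17
     = 0.044118 * 1178.13 - 51
     = 0.976471.
Step 4: Ties present; correction factor C = 1 - 18/(16^3 - 16) = 0.995588. Corrected H = 0.976471 / 0.995588 = 0.980798.
Step 5: Under H0, H ~ chi^2(3); p-value = 0.805898.
Step 6: alpha = 0.05. fail to reject H0.

H = 0.9808, df = 3, p = 0.805898, fail to reject H0.


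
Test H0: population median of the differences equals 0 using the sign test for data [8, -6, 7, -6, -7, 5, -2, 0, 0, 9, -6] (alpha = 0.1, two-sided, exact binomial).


Step 1: Discard zero differences. Original n = 11; n_eff = number of nonzero differences = 9.
Nonzero differences (with sign): +8, -6, +7, -6, -7, +5, -2, +9, -6
Step 2: Count signs: positive = 4, negative = 5.
Step 3: Under H0: P(positive) = 0.5, so the number of positives S ~ Bin(9, 0.5).
Step 4: Two-sided exact p-value = sum of Bin(9,0.5) probabilities at or below the observed probability = 1.000000.
Step 5: alpha = 0.1. fail to reject H0.

n_eff = 9, pos = 4, neg = 5, p = 1.000000, fail to reject H0.


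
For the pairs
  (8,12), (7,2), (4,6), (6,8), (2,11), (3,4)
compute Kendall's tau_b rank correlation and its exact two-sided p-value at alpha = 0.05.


Step 1: Enumerate the 15 unordered pairs (i,j) with i<j and classify each by sign(x_j-x_i) * sign(y_j-y_i).
  (1,2):dx=-1,dy=-10->C; (1,3):dx=-4,dy=-6->C; (1,4):dx=-2,dy=-4->C; (1,5):dx=-6,dy=-1->C
  (1,6):dx=-5,dy=-8->C; (2,3):dx=-3,dy=+4->D; (2,4):dx=-1,dy=+6->D; (2,5):dx=-5,dy=+9->D
  (2,6):dx=-4,dy=+2->D; (3,4):dx=+2,dy=+2->C; (3,5):dx=-2,dy=+5->D; (3,6):dx=-1,dy=-2->C
  (4,5):dx=-4,dy=+3->D; (4,6):dx=-3,dy=-4->C; (5,6):dx=+1,dy=-7->D
Step 2: C = 8, D = 7, total pairs = 15.
Step 3: tau = (C - D)/(n(n-1)/2) = (8 - 7)/15 = 0.066667.
Step 4: Exact two-sided p-value (enumerate n! = 720 permutations of y under H0): p = 1.000000.
Step 5: alpha = 0.05. fail to reject H0.

tau_b = 0.0667 (C=8, D=7), p = 1.000000, fail to reject H0.


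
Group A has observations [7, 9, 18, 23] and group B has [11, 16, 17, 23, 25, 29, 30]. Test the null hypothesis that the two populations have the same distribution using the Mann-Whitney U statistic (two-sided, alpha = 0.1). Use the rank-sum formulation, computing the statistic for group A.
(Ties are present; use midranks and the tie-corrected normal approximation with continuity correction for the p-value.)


Step 1: Combine and sort all 11 observations; assign midranks.
sorted (value, group): (7,X), (9,X), (11,Y), (16,Y), (17,Y), (18,X), (23,X), (23,Y), (25,Y), (29,Y), (30,Y)
ranks: 7->1, 9->2, 11->3, 16->4, 17->5, 18->6, 23->7.5, 23->7.5, 25->9, 29->10, 30->11
Step 2: Rank sum for X: R1 = 1 + 2 + 6 + 7.5 = 16.5.
Step 3: U_X = R1 - n1(n1+1)/2 = 16.5 - 4*5/2 = 16.5 - 10 = 6.5.
       U_Y = n1*n2 - U_X = 28 - 6.5 = 21.5.
Step 4: Ties are present, so use the tie-corrected normal approximation (with continuity correction) for the p-value.
Step 5: p-value = 0.184875; compare to alpha = 0.1. fail to reject H0.

U_X = 6.5, p = 0.184875, fail to reject H0 at alpha = 0.1.


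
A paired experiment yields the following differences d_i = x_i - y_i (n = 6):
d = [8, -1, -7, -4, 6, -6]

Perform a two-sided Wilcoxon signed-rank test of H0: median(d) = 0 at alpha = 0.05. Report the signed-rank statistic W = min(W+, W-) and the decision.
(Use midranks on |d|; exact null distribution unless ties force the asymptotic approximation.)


Step 1: Drop any zero differences (none here) and take |d_i|.
|d| = [8, 1, 7, 4, 6, 6]
Step 2: Midrank |d_i| (ties get averaged ranks).
ranks: |8|->6, |1|->1, |7|->5, |4|->2, |6|->3.5, |6|->3.5
Step 3: Attach original signs; sum ranks with positive sign and with negative sign.
W+ = 6 + 3.5 = 9.5
W- = 1 + 5 + 2 + 3.5 = 11.5
(Check: W+ + W- = 21 should equal n(n+1)/2 = 21.)
Step 4: Test statistic W = min(W+, W-) = 9.5.
Step 5: Ties in |d|, so use the tie-corrected normal approximation.
        E[W] = n(n+1)/4 = 6*7/4 = 10.5.
        Tie groups: |d|=6 (t=2); sum(t^3 - t) = 6.
        Var[W] = n(n+1)(2n+1)/24 - sum(t^3-t)/48 = 546/24 - 6/48 = 22.625.
        z = (W - E[W]) / sqrt(Var[W]) = (9.5 - 10.5) / 4.7566 = -0.2102.
        Two-sided p = 2*Phi(z) = 0.833484.
Step 6: alpha = 0.05. fail to reject H0.

W+ = 9.5, W- = 11.5, W = min = 9.5, p = 0.833484, fail to reject H0.
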